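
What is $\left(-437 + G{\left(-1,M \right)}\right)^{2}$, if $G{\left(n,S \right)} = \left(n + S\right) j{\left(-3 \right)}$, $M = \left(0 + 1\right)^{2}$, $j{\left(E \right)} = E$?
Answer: $190969$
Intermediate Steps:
$M = 1$ ($M = 1^{2} = 1$)
$G{\left(n,S \right)} = - 3 S - 3 n$ ($G{\left(n,S \right)} = \left(n + S\right) \left(-3\right) = \left(S + n\right) \left(-3\right) = - 3 S - 3 n$)
$\left(-437 + G{\left(-1,M \right)}\right)^{2} = \left(-437 - 0\right)^{2} = \left(-437 + \left(-3 + 3\right)\right)^{2} = \left(-437 + 0\right)^{2} = \left(-437\right)^{2} = 190969$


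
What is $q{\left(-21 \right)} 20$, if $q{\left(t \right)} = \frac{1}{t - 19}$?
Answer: $- \frac{1}{2} \approx -0.5$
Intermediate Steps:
$q{\left(t \right)} = \frac{1}{-19 + t}$
$q{\left(-21 \right)} 20 = \frac{1}{-19 - 21} \cdot 20 = \frac{1}{-40} \cdot 20 = \left(- \frac{1}{40}\right) 20 = - \frac{1}{2}$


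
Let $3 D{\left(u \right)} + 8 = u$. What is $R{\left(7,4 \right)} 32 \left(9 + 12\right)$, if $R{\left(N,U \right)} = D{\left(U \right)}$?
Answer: $-896$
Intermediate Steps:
$D{\left(u \right)} = - \frac{8}{3} + \frac{u}{3}$
$R{\left(N,U \right)} = - \frac{8}{3} + \frac{U}{3}$
$R{\left(7,4 \right)} 32 \left(9 + 12\right) = \left(- \frac{8}{3} + \frac{1}{3} \cdot 4\right) 32 \left(9 + 12\right) = \left(- \frac{8}{3} + \frac{4}{3}\right) 32 \cdot 21 = \left(- \frac{4}{3}\right) 32 \cdot 21 = \left(- \frac{128}{3}\right) 21 = -896$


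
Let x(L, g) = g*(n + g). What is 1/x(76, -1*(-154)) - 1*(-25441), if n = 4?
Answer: 619030413/24332 ≈ 25441.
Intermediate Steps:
x(L, g) = g*(4 + g)
1/x(76, -1*(-154)) - 1*(-25441) = 1/((-1*(-154))*(4 - 1*(-154))) - 1*(-25441) = 1/(154*(4 + 154)) + 25441 = 1/(154*158) + 25441 = 1/24332 + 25441 = 619030413/24332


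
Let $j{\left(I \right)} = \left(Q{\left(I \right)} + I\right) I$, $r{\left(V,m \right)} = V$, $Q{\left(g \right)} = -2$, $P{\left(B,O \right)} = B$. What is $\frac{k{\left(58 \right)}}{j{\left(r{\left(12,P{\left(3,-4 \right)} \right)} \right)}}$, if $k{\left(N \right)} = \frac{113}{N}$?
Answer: $\frac{113}{6960} \approx 0.016236$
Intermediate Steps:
$j{\left(I \right)} = I \left(-2 + I\right)$ ($j{\left(I \right)} = \left(-2 + I\right) I = I \left(-2 + I\right)$)
$\frac{k{\left(58 \right)}}{j{\left(r{\left(12,P{\left(3,-4 \right)} \right)} \right)}} = \frac{113 \cdot \frac{1}{58}}{12 \left(-2 + 12\right)} = \frac{113 \cdot \frac{1}{58}}{12 \cdot 10} = \frac{113}{58 \cdot 120} = \frac{113}{58} \cdot \frac{1}{120} = \frac{113}{6960}$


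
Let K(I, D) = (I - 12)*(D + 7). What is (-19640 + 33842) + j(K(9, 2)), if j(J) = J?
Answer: 14175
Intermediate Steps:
K(I, D) = (-12 + I)*(7 + D)
(-19640 + 33842) + j(K(9, 2)) = (-19640 + 33842) + (-84 - 12*2 + 7*9 + 2*9) = 14202 + (-84 - 24 + 63 + 18) = 14202 - 27 = 14175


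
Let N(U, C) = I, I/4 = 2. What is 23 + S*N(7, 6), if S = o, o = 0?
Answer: 23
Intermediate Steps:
I = 8 (I = 4*2 = 8)
S = 0
N(U, C) = 8
23 + S*N(7, 6) = 23 + 0*8 = 23 + 0 = 23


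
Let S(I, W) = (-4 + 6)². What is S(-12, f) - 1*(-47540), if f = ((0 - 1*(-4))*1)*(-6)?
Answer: 47544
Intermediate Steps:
f = -24 (f = ((0 + 4)*1)*(-6) = (4*1)*(-6) = 4*(-6) = -24)
S(I, W) = 4 (S(I, W) = 2² = 4)
S(-12, f) - 1*(-47540) = 4 - 1*(-47540) = 4 + 47540 = 47544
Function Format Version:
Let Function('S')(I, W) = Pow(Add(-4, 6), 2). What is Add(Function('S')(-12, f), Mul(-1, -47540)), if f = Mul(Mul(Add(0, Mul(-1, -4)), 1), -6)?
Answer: 47544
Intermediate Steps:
f = -24 (f = Mul(Mul(Add(0, 4), 1), -6) = Mul(Mul(4, 1), -6) = Mul(4, -6) = -24)
Function('S')(I, W) = 4 (Function('S')(I, W) = Pow(2, 2) = 4)
Add(Function('S')(-12, f), Mul(-1, -47540)) = Add(4, Mul(-1, -47540)) = Add(4, 47540) = 47544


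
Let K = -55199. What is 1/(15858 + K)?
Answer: -1/39341 ≈ -2.5419e-5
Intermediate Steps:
1/(15858 + K) = 1/(15858 - 55199) = 1/(-39341) = -1/39341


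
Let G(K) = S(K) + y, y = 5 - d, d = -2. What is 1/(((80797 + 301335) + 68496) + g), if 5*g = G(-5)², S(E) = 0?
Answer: 5/2253189 ≈ 2.2191e-6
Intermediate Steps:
y = 7 (y = 5 - 1*(-2) = 5 + 2 = 7)
G(K) = 7 (G(K) = 0 + 7 = 7)
g = 49/5 (g = (⅕)*7² = (⅕)*49 = 49/5 ≈ 9.8000)
1/(((80797 + 301335) + 68496) + g) = 1/(((80797 + 301335) + 68496) + 49/5) = 1/((382132 + 68496) + 49/5) = 1/(450628 + 49/5) = 1/(2253189/5) = 5/2253189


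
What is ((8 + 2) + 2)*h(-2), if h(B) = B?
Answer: -24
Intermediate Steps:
((8 + 2) + 2)*h(-2) = ((8 + 2) + 2)*(-2) = (10 + 2)*(-2) = 12*(-2) = -24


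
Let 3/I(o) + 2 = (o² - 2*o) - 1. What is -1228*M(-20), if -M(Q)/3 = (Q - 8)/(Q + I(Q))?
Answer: 45077424/8737 ≈ 5159.4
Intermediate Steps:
I(o) = 3/(-3 + o² - 2*o) (I(o) = 3/(-2 + ((o² - 2*o) - 1)) = 3/(-2 + (-1 + o² - 2*o)) = 3/(-3 + o² - 2*o))
M(Q) = -3*(-8 + Q)/(Q + 3/(-3 + Q² - 2*Q)) (M(Q) = -3*(Q - 8)/(Q + 3/(-3 + Q² - 2*Q)) = -3*(-8 + Q)/(Q + 3/(-3 + Q² - 2*Q)))
-1228*M(-20) = -(-3684)*(-8 - 20)*(3 - 1*(-20)² + 2*(-20))/(-3 - 20*(3 - 1*(-20)² + 2*(-20))) = -(-3684)*(-28)*(3 - 1*400 - 40)/(-3 - 20*(3 - 1*400 - 40)) = -(-3684)*(-28)*(3 - 400 - 40)/(-3 - 20*(3 - 400 - 40)) = -(-3684)*(-28)*(-437)/(-3 - 20*(-437)) = -(-3684)*(-28)*(-437)/(-3 + 8740) = -(-3684)*(-28)*(-437)/8737 = -1228*(-36708/8737) = 45077424/8737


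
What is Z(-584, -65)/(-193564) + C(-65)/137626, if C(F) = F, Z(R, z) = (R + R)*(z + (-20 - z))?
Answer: -806881255/6659859766 ≈ -0.12116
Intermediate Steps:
Z(R, z) = -40*R (Z(R, z) = (2*R)*(-20) = -40*R)
Z(-584, -65)/(-193564) + C(-65)/137626 = -40*(-584)/(-193564) - 65/137626 = 23360*(-1/193564) - 65*1/137626 = -5840/48391 - 65/137626 = -806881255/6659859766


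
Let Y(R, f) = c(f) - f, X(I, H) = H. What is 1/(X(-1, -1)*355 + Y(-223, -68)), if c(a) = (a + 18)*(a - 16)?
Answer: 1/3913 ≈ 0.00025556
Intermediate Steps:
c(a) = (-16 + a)*(18 + a) (c(a) = (18 + a)*(-16 + a) = (-16 + a)*(18 + a))
Y(R, f) = -288 + f + f**2 (Y(R, f) = (-288 + f**2 + 2*f) - f = -288 + f + f**2)
1/(X(-1, -1)*355 + Y(-223, -68)) = 1/(-1*355 + (-288 - 68 + (-68)**2)) = 1/(-355 + (-288 - 68 + 4624)) = 1/(-355 + 4268) = 1/3913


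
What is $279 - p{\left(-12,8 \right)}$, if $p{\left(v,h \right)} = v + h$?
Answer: $283$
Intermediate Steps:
$p{\left(v,h \right)} = h + v$
$279 - p{\left(-12,8 \right)} = 279 - \left(8 - 12\right) = 279 - -4 = 279 + 4 = 283$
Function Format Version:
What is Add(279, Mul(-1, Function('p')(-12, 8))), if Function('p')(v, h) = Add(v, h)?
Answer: 283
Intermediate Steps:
Function('p')(v, h) = Add(h, v)
Add(279, Mul(-1, Function('p')(-12, 8))) = Add(279, Mul(-1, Add(8, -12))) = Add(279, Mul(-1, -4)) = Add(279, 4) = 283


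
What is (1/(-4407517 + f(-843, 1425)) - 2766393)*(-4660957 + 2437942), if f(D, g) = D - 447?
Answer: 27112986493259243280/4408807 ≈ 6.1497e+12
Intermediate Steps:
f(D, g) = -447 + D
(1/(-4407517 + f(-843, 1425)) - 2766393)*(-4660957 + 2437942) = (1/(-4407517 + (-447 - 843)) - 2766393)*(-4660957 + 2437942) = (1/(-4407517 - 1290) - 2766393)*(-2223015) = (1/(-4408807) - 2766393)*(-2223015) = (-1/4408807 - 2766393)*(-2223015) = -12196492823152/4408807*(-2223015) = 27112986493259243280/4408807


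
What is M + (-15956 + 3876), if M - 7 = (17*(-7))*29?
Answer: -15524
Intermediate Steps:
M = -3444 (M = 7 + (17*(-7))*29 = 7 - 119*29 = 7 - 3451 = -3444)
M + (-15956 + 3876) = -3444 + (-15956 + 3876) = -3444 - 12080 = -15524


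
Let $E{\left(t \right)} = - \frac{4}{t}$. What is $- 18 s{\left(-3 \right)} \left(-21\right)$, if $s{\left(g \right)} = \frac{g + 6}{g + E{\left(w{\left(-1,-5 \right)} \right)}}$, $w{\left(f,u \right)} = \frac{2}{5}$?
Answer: $- \frac{1134}{13} \approx -87.231$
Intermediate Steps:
$w{\left(f,u \right)} = \frac{2}{5}$ ($w{\left(f,u \right)} = 2 \cdot \frac{1}{5} = \frac{2}{5}$)
$s{\left(g \right)} = \frac{6 + g}{-10 + g}$ ($s{\left(g \right)} = \frac{g + 6}{g - \frac{4}{\frac{2}{5}}} = \frac{6 + g}{g - 10} = \frac{6 + g}{-10 + g}$)
$- 18 s{\left(-3 \right)} \left(-21\right) = - 18 \frac{6 - 3}{-10 - 3} \left(-21\right) = - 18 \frac{1}{-13} \cdot 3 \left(-21\right) = - 18 \left(\left(- \frac{1}{13}\right) 3\right) \left(-21\right) = \left(-18\right) \left(- \frac{3}{13}\right) \left(-21\right) = \frac{54}{13} \left(-21\right) = - \frac{1134}{13}$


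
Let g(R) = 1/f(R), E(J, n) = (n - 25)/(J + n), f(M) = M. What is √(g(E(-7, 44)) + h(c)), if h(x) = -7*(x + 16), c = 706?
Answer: I*√1823791/19 ≈ 71.078*I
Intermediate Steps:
h(x) = -112 - 7*x (h(x) = -7*(16 + x) = -112 - 7*x)
E(J, n) = (-25 + n)/(J + n)
g(R) = 1/R
√(g(E(-7, 44)) + h(c)) = √(1/((-25 + 44)/(-7 + 44)) + (-112 - 7*706)) = √(1/(19/37) + (-112 - 4942)) = √(1/((1/37)*19) - 5054) = √(1/(19/37) - 5054) = √(37/19 - 5054) = √(-95989/19) = I*√1823791/19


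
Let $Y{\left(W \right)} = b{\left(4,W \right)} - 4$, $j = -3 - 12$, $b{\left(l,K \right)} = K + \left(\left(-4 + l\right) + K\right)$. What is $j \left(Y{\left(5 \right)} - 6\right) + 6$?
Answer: $6$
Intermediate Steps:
$b{\left(l,K \right)} = -4 + l + 2 K$ ($b{\left(l,K \right)} = K + \left(-4 + K + l\right) = -4 + l + 2 K$)
$j = -15$
$Y{\left(W \right)} = -4 + 2 W$ ($Y{\left(W \right)} = \left(-4 + 4 + 2 W\right) - 4 = 2 W - 4 = -4 + 2 W$)
$j \left(Y{\left(5 \right)} - 6\right) + 6 = - 15 \left(\left(-4 + 2 \cdot 5\right) - 6\right) + 6 = - 15 \left(\left(-4 + 10\right) - 6\right) + 6 = - 15 \left(6 - 6\right) + 6 = \left(-15\right) 0 + 6 = 0 + 6 = 6$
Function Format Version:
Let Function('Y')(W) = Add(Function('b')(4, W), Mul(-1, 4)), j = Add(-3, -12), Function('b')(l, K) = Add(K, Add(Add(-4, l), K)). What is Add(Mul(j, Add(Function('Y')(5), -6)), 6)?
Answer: 6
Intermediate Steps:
Function('b')(l, K) = Add(-4, l, Mul(2, K)) (Function('b')(l, K) = Add(K, Add(-4, K, l)) = Add(-4, l, Mul(2, K)))
j = -15
Function('Y')(W) = Add(-4, Mul(2, W)) (Function('Y')(W) = Add(Add(-4, 4, Mul(2, W)), Mul(-1, 4)) = Add(Mul(2, W), -4) = Add(-4, Mul(2, W)))
Add(Mul(j, Add(Function('Y')(5), -6)), 6) = Add(Mul(-15, Add(Add(-4, Mul(2, 5)), -6)), 6) = Add(Mul(-15, Add(Add(-4, 10), -6)), 6) = Add(Mul(-15, Add(6, -6)), 6) = Add(Mul(-15, 0), 6) = Add(0, 6) = 6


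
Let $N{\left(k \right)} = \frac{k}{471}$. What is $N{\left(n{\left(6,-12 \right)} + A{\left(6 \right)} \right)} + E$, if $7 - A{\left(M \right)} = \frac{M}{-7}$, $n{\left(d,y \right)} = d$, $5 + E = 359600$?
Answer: $\frac{1185584812}{3297} \approx 3.596 \cdot 10^{5}$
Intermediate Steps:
$E = 359595$ ($E = -5 + 359600 = 359595$)
$A{\left(M \right)} = 7 + \frac{M}{7}$ ($A{\left(M \right)} = 7 - \frac{M}{-7} = 7 - M \left(- \frac{1}{7}\right) = 7 - - \frac{M}{7} = 7 + \frac{M}{7}$)
$N{\left(k \right)} = \frac{k}{471}$ ($N{\left(k \right)} = k \frac{1}{471} = \frac{k}{471}$)
$N{\left(n{\left(6,-12 \right)} + A{\left(6 \right)} \right)} + E = \frac{6 + \left(7 + \frac{1}{7} \cdot 6\right)}{471} + 359595 = \frac{6 + \left(7 + \frac{6}{7}\right)}{471} + 359595 = \frac{6 + \frac{55}{7}}{471} + 359595 = \frac{1}{471} \cdot \frac{97}{7} + 359595 = \frac{97}{3297} + 359595 = \frac{1185584812}{3297}$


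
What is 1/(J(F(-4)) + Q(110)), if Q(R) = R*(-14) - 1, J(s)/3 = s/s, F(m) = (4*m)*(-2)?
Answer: -1/1538 ≈ -0.00065020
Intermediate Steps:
F(m) = -8*m
J(s) = 3 (J(s) = 3*(s/s) = 3*1 = 3)
Q(R) = -1 - 14*R (Q(R) = -14*R - 1 = -1 - 14*R)
1/(J(F(-4)) + Q(110)) = 1/(3 + (-1 - 14*110)) = 1/(3 + (-1 - 1540)) = 1/(3 - 1541) = 1/(-1538) = -1/1538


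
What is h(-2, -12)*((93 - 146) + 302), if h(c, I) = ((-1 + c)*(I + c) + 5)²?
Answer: 550041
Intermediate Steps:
h(c, I) = (5 + (-1 + c)*(I + c))²
h(-2, -12)*((93 - 146) + 302) = (5 + (-2)² - 1*(-12) - 1*(-2) - 12*(-2))²*((93 - 146) + 302) = (5 + 4 + 12 + 2 + 24)²*(-53 + 302) = 47²*249 = 2209*249 = 550041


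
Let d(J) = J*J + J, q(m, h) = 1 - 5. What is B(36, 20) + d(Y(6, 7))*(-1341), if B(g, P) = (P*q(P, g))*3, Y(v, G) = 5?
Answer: -40470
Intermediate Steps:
q(m, h) = -4
B(g, P) = -12*P (B(g, P) = (P*(-4))*3 = -4*P*3 = -12*P)
d(J) = J + J² (d(J) = J² + J = J + J²)
B(36, 20) + d(Y(6, 7))*(-1341) = -12*20 + (5*(1 + 5))*(-1341) = -240 + (5*6)*(-1341) = -240 + 30*(-1341) = -240 - 40230 = -40470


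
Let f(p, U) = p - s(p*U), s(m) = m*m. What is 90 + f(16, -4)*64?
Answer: -261030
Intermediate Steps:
s(m) = m²
f(p, U) = p - U²*p² (f(p, U) = p - (p*U)² = p - (U*p)² = p - U²*p²)
90 + f(16, -4)*64 = 90 + (16*(1 - 1*16*(-4)²))*64 = 90 + (16*(1 - 1*16*16))*64 = 90 + (16*(1 - 256))*64 = 90 + (16*(-255))*64 = 90 - 4080*64 = 90 - 261120 = -261030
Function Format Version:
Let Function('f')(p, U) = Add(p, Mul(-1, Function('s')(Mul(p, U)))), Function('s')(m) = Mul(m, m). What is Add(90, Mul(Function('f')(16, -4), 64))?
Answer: -261030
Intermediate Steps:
Function('s')(m) = Pow(m, 2)
Function('f')(p, U) = Add(p, Mul(-1, Pow(U, 2), Pow(p, 2))) (Function('f')(p, U) = Add(p, Mul(-1, Pow(Mul(p, U), 2))) = Add(p, Mul(-1, Pow(Mul(U, p), 2))) = Add(p, Mul(-1, Mul(Pow(U, 2), Pow(p, 2)))) = Add(p, Mul(-1, Pow(U, 2), Pow(p, 2))))
Add(90, Mul(Function('f')(16, -4), 64)) = Add(90, Mul(Mul(16, Add(1, Mul(-1, 16, Pow(-4, 2)))), 64)) = Add(90, Mul(Mul(16, Add(1, Mul(-1, 16, 16))), 64)) = Add(90, Mul(Mul(16, Add(1, -256)), 64)) = Add(90, Mul(Mul(16, -255), 64)) = Add(90, Mul(-4080, 64)) = Add(90, -261120) = -261030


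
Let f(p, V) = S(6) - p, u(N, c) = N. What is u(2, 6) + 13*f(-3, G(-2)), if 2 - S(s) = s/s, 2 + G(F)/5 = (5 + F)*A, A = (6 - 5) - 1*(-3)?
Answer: 54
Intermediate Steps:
A = 4 (A = 1 + 3 = 4)
G(F) = 90 + 20*F (G(F) = -10 + 5*((5 + F)*4) = -10 + 5*(20 + 4*F) = -10 + (100 + 20*F) = 90 + 20*F)
S(s) = 1 (S(s) = 2 - s/s = 2 - 1*1 = 2 - 1 = 1)
f(p, V) = 1 - p
u(2, 6) + 13*f(-3, G(-2)) = 2 + 13*(1 - 1*(-3)) = 2 + 13*(1 + 3) = 2 + 13*4 = 2 + 52 = 54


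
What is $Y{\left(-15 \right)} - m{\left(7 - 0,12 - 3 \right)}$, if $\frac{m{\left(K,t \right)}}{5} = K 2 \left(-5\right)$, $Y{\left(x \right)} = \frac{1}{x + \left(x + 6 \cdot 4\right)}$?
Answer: $\frac{2099}{6} \approx 349.83$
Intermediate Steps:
$Y{\left(x \right)} = \frac{1}{24 + 2 x}$ ($Y{\left(x \right)} = \frac{1}{x + \left(x + 24\right)} = \frac{1}{x + \left(24 + x\right)} = \frac{1}{24 + 2 x}$)
$m{\left(K,t \right)} = - 50 K$ ($m{\left(K,t \right)} = 5 K 2 \left(-5\right) = 5 \cdot 2 K \left(-5\right) = 5 \left(- 10 K\right) = - 50 K$)
$Y{\left(-15 \right)} - m{\left(7 - 0,12 - 3 \right)} = \frac{1}{2 \left(12 - 15\right)} - - 50 \left(7 - 0\right) = \frac{1}{2 \left(-3\right)} - - 50 \left(7 + 0\right) = \frac{1}{2} \left(- \frac{1}{3}\right) - \left(-50\right) 7 = - \frac{1}{6} - -350 = - \frac{1}{6} + 350 = \frac{2099}{6}$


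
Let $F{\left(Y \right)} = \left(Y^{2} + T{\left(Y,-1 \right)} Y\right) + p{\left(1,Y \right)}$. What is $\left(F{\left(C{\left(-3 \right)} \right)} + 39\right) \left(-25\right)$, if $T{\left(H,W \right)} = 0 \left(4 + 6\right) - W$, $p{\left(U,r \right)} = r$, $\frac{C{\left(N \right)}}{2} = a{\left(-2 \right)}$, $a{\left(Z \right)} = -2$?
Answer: $-1175$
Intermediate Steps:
$C{\left(N \right)} = -4$ ($C{\left(N \right)} = 2 \left(-2\right) = -4$)
$T{\left(H,W \right)} = - W$ ($T{\left(H,W \right)} = 0 \cdot 10 - W = 0 - W = - W$)
$F{\left(Y \right)} = Y^{2} + 2 Y$ ($F{\left(Y \right)} = \left(Y^{2} + \left(-1\right) \left(-1\right) Y\right) + Y = \left(Y^{2} + 1 Y\right) + Y = \left(Y^{2} + Y\right) + Y = \left(Y + Y^{2}\right) + Y = Y^{2} + 2 Y$)
$\left(F{\left(C{\left(-3 \right)} \right)} + 39\right) \left(-25\right) = \left(- 4 \left(2 - 4\right) + 39\right) \left(-25\right) = \left(\left(-4\right) \left(-2\right) + 39\right) \left(-25\right) = \left(8 + 39\right) \left(-25\right) = 47 \left(-25\right) = -1175$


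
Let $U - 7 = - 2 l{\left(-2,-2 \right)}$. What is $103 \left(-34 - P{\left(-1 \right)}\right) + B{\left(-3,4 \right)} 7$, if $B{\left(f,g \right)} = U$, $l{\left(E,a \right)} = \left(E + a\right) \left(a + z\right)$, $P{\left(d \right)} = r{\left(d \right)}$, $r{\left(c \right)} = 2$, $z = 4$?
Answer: $-3547$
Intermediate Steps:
$P{\left(d \right)} = 2$
$l{\left(E,a \right)} = \left(4 + a\right) \left(E + a\right)$ ($l{\left(E,a \right)} = \left(E + a\right) \left(a + 4\right) = \left(E + a\right) \left(4 + a\right) = \left(4 + a\right) \left(E + a\right)$)
$U = 23$ ($U = 7 - 2 \left(\left(-2\right)^{2} + 4 \left(-2\right) + 4 \left(-2\right) - -4\right) = 7 - 2 \left(4 - 8 - 8 + 4\right) = 7 - -16 = 7 + 16 = 23$)
$B{\left(f,g \right)} = 23$
$103 \left(-34 - P{\left(-1 \right)}\right) + B{\left(-3,4 \right)} 7 = 103 \left(-34 - 2\right) + 23 \cdot 7 = 103 \left(-34 - 2\right) + 161 = 103 \left(-36\right) + 161 = -3708 + 161 = -3547$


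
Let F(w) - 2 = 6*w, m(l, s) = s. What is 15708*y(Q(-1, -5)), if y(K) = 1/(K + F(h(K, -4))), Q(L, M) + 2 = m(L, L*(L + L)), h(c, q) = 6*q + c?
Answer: -7854/71 ≈ -110.62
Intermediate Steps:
h(c, q) = c + 6*q
Q(L, M) = -2 + 2*L² (Q(L, M) = -2 + L*(L + L) = -2 + L*(2*L) = -2 + 2*L²)
F(w) = 2 + 6*w
y(K) = 1/(-142 + 7*K) (y(K) = 1/(K + (2 + 6*(K + 6*(-4)))) = 1/(K + (2 + 6*(K - 24))) = 1/(K + (2 + 6*(-24 + K))) = 1/(K + (2 + (-144 + 6*K))) = 1/(K + (-142 + 6*K)) = 1/(-142 + 7*K))
15708*y(Q(-1, -5)) = 15708/(-142 + 7*(-2 + 2*(-1)²)) = 15708/(-142 + 7*(-2 + 2*1)) = 15708/(-142 + 7*(-2 + 2)) = 15708/(-142 + 7*0) = 15708/(-142 + 0) = 15708/(-142) = 15708*(-1/142) = -7854/71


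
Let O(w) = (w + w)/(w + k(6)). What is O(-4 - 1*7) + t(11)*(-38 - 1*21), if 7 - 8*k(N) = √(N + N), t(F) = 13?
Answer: -1669609/2183 - 352*√3/6549 ≈ -764.92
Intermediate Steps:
k(N) = 7/8 - √2*√N/8 (k(N) = 7/8 - √(N + N)/8 = 7/8 - √2*√N/8)
O(w) = 2*w/(7/8 + w - √3/4) (O(w) = (w + w)/(w + (7/8 - √2*√6/8)) = (2*w)/(w + (7/8 - √3/4)) = (2*w)/(7/8 + w - √3/4) = 2*w/(7/8 + w - √3/4))
O(-4 - 1*7) + t(11)*(-38 - 1*21) = 16*(-4 - 1*7)/(7 - 2*√3 + 8*(-4 - 1*7)) + 13*(-38 - 1*21) = 16*(-4 - 7)/(7 - 2*√3 + 8*(-4 - 7)) + 13*(-38 - 21) = 16*(-11)/(7 - 2*√3 + 8*(-11)) + 13*(-59) = 16*(-11)/(7 - 2*√3 - 88) - 767 = 16*(-11)/(-81 - 2*√3) - 767 = -176/(-81 - 2*√3) - 767 = -767 - 176/(-81 - 2*√3)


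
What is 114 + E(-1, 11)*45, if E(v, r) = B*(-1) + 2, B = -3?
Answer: 339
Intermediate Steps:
E(v, r) = 5 (E(v, r) = -3*(-1) + 2 = 3 + 2 = 5)
114 + E(-1, 11)*45 = 114 + 5*45 = 114 + 225 = 339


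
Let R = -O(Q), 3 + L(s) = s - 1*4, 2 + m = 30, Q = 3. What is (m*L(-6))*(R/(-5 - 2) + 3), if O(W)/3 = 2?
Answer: -1404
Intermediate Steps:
O(W) = 6 (O(W) = 3*2 = 6)
m = 28 (m = -2 + 30 = 28)
L(s) = -7 + s (L(s) = -3 + (s - 1*4) = -3 + (s - 4) = -3 + (-4 + s) = -7 + s)
R = -6 (R = -1*6 = -6)
(m*L(-6))*(R/(-5 - 2) + 3) = (28*(-7 - 6))*(-6/(-5 - 2) + 3) = (28*(-13))*(-6/(-7) + 3) = -364*(-⅐*(-6) + 3) = -364*(6/7 + 3) = -364*27/7 = -1404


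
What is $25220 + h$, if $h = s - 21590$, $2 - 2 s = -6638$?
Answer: $6950$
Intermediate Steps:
$s = 3320$ ($s = 1 - -3319 = 1 + 3319 = 3320$)
$h = -18270$ ($h = 3320 - 21590 = -18270$)
$25220 + h = 25220 - 18270 = 6950$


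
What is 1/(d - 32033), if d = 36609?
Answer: 1/4576 ≈ 0.00021853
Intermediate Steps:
1/(d - 32033) = 1/(36609 - 32033) = 1/4576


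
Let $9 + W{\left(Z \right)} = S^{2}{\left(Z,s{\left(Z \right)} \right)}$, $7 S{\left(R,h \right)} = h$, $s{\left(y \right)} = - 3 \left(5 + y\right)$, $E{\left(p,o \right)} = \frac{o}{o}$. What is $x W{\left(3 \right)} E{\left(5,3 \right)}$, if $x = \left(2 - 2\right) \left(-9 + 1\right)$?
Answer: $0$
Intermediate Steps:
$E{\left(p,o \right)} = 1$
$s{\left(y \right)} = -15 - 3 y$
$S{\left(R,h \right)} = \frac{h}{7}$
$x = 0$ ($x = 0 \left(-8\right) = 0$)
$W{\left(Z \right)} = -9 + \left(- \frac{15}{7} - \frac{3 Z}{7}\right)^{2}$ ($W{\left(Z \right)} = -9 + \left(\frac{-15 - 3 Z}{7}\right)^{2} = -9 + \left(- \frac{15}{7} - \frac{3 Z}{7}\right)^{2}$)
$x W{\left(3 \right)} E{\left(5,3 \right)} = 0 \left(-9 + \frac{9 \left(5 + 3\right)^{2}}{49}\right) 1 = 0 \left(-9 + \frac{9 \cdot 8^{2}}{49}\right) 1 = 0 \left(-9 + \frac{9}{49} \cdot 64\right) 1 = 0 \left(-9 + \frac{576}{49}\right) 1 = 0 \cdot \frac{135}{49} \cdot 1 = 0 \cdot 1 = 0$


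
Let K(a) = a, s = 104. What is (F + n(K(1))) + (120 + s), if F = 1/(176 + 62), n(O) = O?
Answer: 53551/238 ≈ 225.00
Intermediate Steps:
F = 1/238 ≈ 0.0042017
(F + n(K(1))) + (120 + s) = (1/238 + 1) + (120 + 104) = 239/238 + 224 = 53551/238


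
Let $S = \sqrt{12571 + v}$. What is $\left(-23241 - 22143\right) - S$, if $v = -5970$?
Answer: $-45384 - \sqrt{6601} \approx -45465.0$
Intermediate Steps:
$S = \sqrt{6601}$ ($S = \sqrt{12571 - 5970} = \sqrt{6601} \approx 81.247$)
$\left(-23241 - 22143\right) - S = \left(-23241 - 22143\right) - \sqrt{6601} = -45384 - \sqrt{6601}$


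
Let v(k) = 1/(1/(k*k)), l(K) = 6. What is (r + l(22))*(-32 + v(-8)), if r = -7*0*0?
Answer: 192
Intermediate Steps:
r = 0 (r = -7*0*0 = 0*0 = 0)
v(k) = k² (v(k) = 1/(k⁻²) = k²)
(r + l(22))*(-32 + v(-8)) = (0 + 6)*(-32 + (-8)²) = 6*(-32 + 64) = 6*32 = 192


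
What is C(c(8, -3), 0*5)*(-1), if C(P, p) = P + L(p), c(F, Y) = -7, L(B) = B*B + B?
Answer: 7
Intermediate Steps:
L(B) = B + B² (L(B) = B² + B = B + B²)
C(P, p) = P + p*(1 + p)
C(c(8, -3), 0*5)*(-1) = (-7 + (0*5)*(1 + 0*5))*(-1) = (-7 + 0*(1 + 0))*(-1) = (-7 + 0*1)*(-1) = (-7 + 0)*(-1) = -7*(-1) = 7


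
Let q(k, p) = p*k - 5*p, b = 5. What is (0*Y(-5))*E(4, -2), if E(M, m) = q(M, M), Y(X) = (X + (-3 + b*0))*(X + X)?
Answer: 0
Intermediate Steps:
q(k, p) = -5*p + k*p (q(k, p) = k*p - 5*p = -5*p + k*p)
Y(X) = 2*X*(-3 + X) (Y(X) = (X + (-3 + 5*0))*(X + X) = (X + (-3 + 0))*(2*X) = (X - 3)*(2*X) = (-3 + X)*(2*X) = 2*X*(-3 + X))
E(M, m) = M*(-5 + M)
(0*Y(-5))*E(4, -2) = (0*(2*(-5)*(-3 - 5)))*(4*(-5 + 4)) = (0*(2*(-5)*(-8)))*(4*(-1)) = (0*80)*(-4) = 0*(-4) = 0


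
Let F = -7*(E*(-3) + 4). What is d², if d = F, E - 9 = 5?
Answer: 70756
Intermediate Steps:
E = 14 (E = 9 + 5 = 14)
F = 266 (F = -7*(14*(-3) + 4) = -7*(-42 + 4) = -7*(-38) = 266)
d = 266
d² = 266² = 70756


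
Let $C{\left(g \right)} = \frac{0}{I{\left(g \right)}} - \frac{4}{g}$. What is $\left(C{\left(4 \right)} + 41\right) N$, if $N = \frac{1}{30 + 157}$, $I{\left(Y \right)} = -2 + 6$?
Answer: $\frac{40}{187} \approx 0.2139$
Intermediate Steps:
$I{\left(Y \right)} = 4$
$C{\left(g \right)} = - \frac{4}{g}$ ($C{\left(g \right)} = \frac{0}{4} - \frac{4}{g} = 0 \cdot \frac{1}{4} - \frac{4}{g} = 0 - \frac{4}{g} = - \frac{4}{g}$)
$N = \frac{1}{187} \approx 0.0053476$
$\left(C{\left(4 \right)} + 41\right) N = \left(- \frac{4}{4} + 41\right) \frac{1}{187} = \left(\left(-4\right) \frac{1}{4} + 41\right) \frac{1}{187} = \left(-1 + 41\right) \frac{1}{187} = 40 \cdot \frac{1}{187} = \frac{40}{187}$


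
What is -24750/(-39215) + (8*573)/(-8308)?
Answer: 3792/47771 ≈ 0.079379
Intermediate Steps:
-24750/(-39215) + (8*573)/(-8308) = -24750*(-1/39215) + 4584*(-1/8308) = 450/713 - 1146/2077 = 3792/47771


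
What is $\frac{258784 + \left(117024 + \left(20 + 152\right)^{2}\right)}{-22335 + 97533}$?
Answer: $\frac{202696}{37599} \approx 5.391$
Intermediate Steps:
$\frac{258784 + \left(117024 + \left(20 + 152\right)^{2}\right)}{-22335 + 97533} = \frac{258784 + \left(117024 + 172^{2}\right)}{75198} = \left(258784 + \left(117024 + 29584\right)\right) \frac{1}{75198} = \left(258784 + 146608\right) \frac{1}{75198} = 405392 \cdot \frac{1}{75198} = \frac{202696}{37599}$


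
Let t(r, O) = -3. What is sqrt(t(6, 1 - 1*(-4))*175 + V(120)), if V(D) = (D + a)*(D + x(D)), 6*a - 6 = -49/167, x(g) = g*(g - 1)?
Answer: 5*sqrt(1942380507)/167 ≈ 1319.5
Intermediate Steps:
x(g) = g*(-1 + g)
a = 953/1002 (a = 1 + (-49/167)/6 = 1 + (-49*1/167)/6 = 1 + (1/6)*(-49/167) = 1 - 49/1002 = 953/1002 ≈ 0.95110)
V(D) = (953/1002 + D)*(D + D*(-1 + D)) (V(D) = (D + 953/1002)*(D + D*(-1 + D)) = (953/1002 + D)*(D + D*(-1 + D)))
sqrt(t(6, 1 - 1*(-4))*175 + V(120)) = sqrt(-3*175 + 120**2*(953/1002 + 120)) = sqrt(-525 + 14400*(121193/1002)) = sqrt(-525 + 290863200/167) = sqrt(290775525/167) = 5*sqrt(1942380507)/167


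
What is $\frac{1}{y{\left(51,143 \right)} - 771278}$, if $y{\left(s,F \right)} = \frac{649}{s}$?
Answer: $- \frac{51}{39334529} \approx -1.2966 \cdot 10^{-6}$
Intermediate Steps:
$\frac{1}{y{\left(51,143 \right)} - 771278} = \frac{1}{\frac{649}{51} - 771278} = \frac{1}{- \frac{39334529}{51}} = - \frac{51}{39334529}$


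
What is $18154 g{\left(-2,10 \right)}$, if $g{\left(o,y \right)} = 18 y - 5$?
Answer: $3176950$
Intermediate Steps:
$g{\left(o,y \right)} = -5 + 18 y$
$18154 g{\left(-2,10 \right)} = 18154 \left(-5 + 18 \cdot 10\right) = 18154 \left(-5 + 180\right) = 18154 \cdot 175 = 3176950$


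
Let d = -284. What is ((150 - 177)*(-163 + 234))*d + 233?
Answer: 544661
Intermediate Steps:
((150 - 177)*(-163 + 234))*d + 233 = ((150 - 177)*(-163 + 234))*(-284) + 233 = -27*71*(-284) + 233 = -1917*(-284) + 233 = 544428 + 233 = 544661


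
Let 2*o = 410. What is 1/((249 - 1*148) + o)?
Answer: 1/306 ≈ 0.0032680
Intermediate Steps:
o = 205 (o = (1/2)*410 = 205)
1/((249 - 1*148) + o) = 1/((249 - 1*148) + 205) = 1/((249 - 148) + 205) = 1/(101 + 205) = 1/306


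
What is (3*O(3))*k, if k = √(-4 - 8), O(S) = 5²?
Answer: 150*I*√3 ≈ 259.81*I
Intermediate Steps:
O(S) = 25
k = 2*I*√3 (k = √(-12) = 2*I*√3 ≈ 3.4641*I)
(3*O(3))*k = (3*25)*(2*I*√3) = 75*(2*I*√3) = 150*I*√3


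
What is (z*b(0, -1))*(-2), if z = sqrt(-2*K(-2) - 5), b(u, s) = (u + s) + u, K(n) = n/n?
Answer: 2*I*sqrt(7) ≈ 5.2915*I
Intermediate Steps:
K(n) = 1
b(u, s) = s + 2*u (b(u, s) = (s + u) + u = s + 2*u)
z = I*sqrt(7) (z = sqrt(-2*1 - 5) = sqrt(-2 - 5) = sqrt(-7) = I*sqrt(7) ≈ 2.6458*I)
(z*b(0, -1))*(-2) = ((I*sqrt(7))*(-1 + 2*0))*(-2) = ((I*sqrt(7))*(-1 + 0))*(-2) = ((I*sqrt(7))*(-1))*(-2) = -I*sqrt(7)*(-2) = 2*I*sqrt(7)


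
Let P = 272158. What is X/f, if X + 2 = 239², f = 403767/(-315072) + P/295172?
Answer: -147558102703936/928648543 ≈ -1.5890e+5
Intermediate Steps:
f = -928648543/2583345344 (f = 403767/(-315072) + 272158/295172 = 403767*(-1/315072) + 272158*(1/295172) = -44863/35008 + 136079/147586 = -928648543/2583345344 ≈ -0.35948)
X = 57119 (X = -2 + 239² = -2 + 57121 = 57119)
X/f = 57119/(-928648543/2583345344) = 57119*(-2583345344/928648543) = -147558102703936/928648543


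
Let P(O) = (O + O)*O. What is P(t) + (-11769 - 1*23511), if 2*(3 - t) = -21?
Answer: -69831/2 ≈ -34916.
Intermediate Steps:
t = 27/2 (t = 3 - ½*(-21) = 3 + 21/2 = 27/2 ≈ 13.500)
P(O) = 2*O² (P(O) = (2*O)*O = 2*O²)
P(t) + (-11769 - 1*23511) = 2*(27/2)² + (-11769 - 1*23511) = 2*(729/4) + (-11769 - 23511) = 729/2 - 35280 = -69831/2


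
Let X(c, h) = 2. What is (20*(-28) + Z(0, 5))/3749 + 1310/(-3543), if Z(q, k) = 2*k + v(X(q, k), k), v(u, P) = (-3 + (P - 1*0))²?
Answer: -6845668/13282707 ≈ -0.51538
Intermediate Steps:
v(u, P) = (-3 + P)² (v(u, P) = (-3 + (P + 0))² = (-3 + P)²)
Z(q, k) = (-3 + k)² + 2*k (Z(q, k) = 2*k + (-3 + k)² = (-3 + k)² + 2*k)
(20*(-28) + Z(0, 5))/3749 + 1310/(-3543) = (20*(-28) + ((-3 + 5)² + 2*5))/3749 + 1310/(-3543) = (-560 + (2² + 10))*(1/3749) + 1310*(-1/3543) = (-560 + (4 + 10))*(1/3749) - 1310/3543 = (-560 + 14)*(1/3749) - 1310/3543 = -546*1/3749 - 1310/3543 = -546/3749 - 1310/3543 = -6845668/13282707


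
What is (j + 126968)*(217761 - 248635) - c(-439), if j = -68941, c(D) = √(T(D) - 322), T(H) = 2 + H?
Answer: -1791525598 - I*√759 ≈ -1.7915e+9 - 27.55*I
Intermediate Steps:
c(D) = √(-320 + D) (c(D) = √((2 + D) - 322) = √(-320 + D))
(j + 126968)*(217761 - 248635) - c(-439) = (-68941 + 126968)*(217761 - 248635) - √(-320 - 439) = 58027*(-30874) - √(-759) = -1791525598 - I*√759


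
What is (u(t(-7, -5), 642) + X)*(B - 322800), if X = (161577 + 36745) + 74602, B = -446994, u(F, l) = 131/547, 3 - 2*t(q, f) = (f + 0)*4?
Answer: -114922206780846/547 ≈ -2.1010e+11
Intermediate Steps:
t(q, f) = 3/2 - 2*f (t(q, f) = 3/2 - (f + 0)*4/2 = 3/2 - f*4/2 = 3/2 - 2*f)
u(F, l) = 131/547 (u(F, l) = 131*(1/547) = 131/547)
X = 272924 (X = 198322 + 74602 = 272924)
(u(t(-7, -5), 642) + X)*(B - 322800) = (131/547 + 272924)*(-446994 - 322800) = (149289559/547)*(-769794) = -114922206780846/547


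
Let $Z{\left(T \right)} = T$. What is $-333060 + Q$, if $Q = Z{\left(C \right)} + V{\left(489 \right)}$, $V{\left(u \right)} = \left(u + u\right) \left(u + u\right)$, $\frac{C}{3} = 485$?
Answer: $624879$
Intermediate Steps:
$C = 1455$ ($C = 3 \cdot 485 = 1455$)
$V{\left(u \right)} = 4 u^{2}$ ($V{\left(u \right)} = 2 u 2 u = 4 u^{2}$)
$Q = 957939$ ($Q = 1455 + 4 \cdot 489^{2} = 1455 + 4 \cdot 239121 = 1455 + 956484 = 957939$)
$-333060 + Q = -333060 + 957939 = 624879$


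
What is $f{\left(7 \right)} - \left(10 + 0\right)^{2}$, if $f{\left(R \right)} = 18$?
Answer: $-82$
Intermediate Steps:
$f{\left(7 \right)} - \left(10 + 0\right)^{2} = 18 - \left(10 + 0\right)^{2} = 18 - 10^{2} = 18 - 100 = -82$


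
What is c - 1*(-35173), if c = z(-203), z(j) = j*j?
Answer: 76382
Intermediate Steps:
z(j) = j²
c = 41209 (c = (-203)² = 41209)
c - 1*(-35173) = 41209 - 1*(-35173) = 41209 + 35173 = 76382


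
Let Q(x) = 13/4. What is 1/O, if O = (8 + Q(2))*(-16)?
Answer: -1/180 ≈ -0.0055556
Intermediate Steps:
Q(x) = 13/4 (Q(x) = 13*(1/4) = 13/4)
O = -180 (O = (8 + 13/4)*(-16) = (45/4)*(-16) = -180)
1/O = 1/(-180) = -1/180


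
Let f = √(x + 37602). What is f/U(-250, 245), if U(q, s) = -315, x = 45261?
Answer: -√1023/35 ≈ -0.91384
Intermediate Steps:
f = 9*√1023 (f = √(45261 + 37602) = √82863 = 9*√1023 ≈ 287.86)
f/U(-250, 245) = (9*√1023)/(-315) = (9*√1023)*(-1/315) = -√1023/35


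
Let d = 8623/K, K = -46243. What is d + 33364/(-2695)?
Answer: -1566090437/124624885 ≈ -12.566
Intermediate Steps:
d = -8623/46243 (d = 8623/(-46243) = 8623*(-1/46243) = -8623/46243 ≈ -0.18647)
d + 33364/(-2695) = -8623/46243 + 33364/(-2695) = -8623/46243 + 33364*(-1/2695) = -8623/46243 - 33364/2695 = -1566090437/124624885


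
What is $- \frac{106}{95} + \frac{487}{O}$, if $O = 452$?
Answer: $- \frac{1647}{42940} \approx -0.038356$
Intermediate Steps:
$- \frac{106}{95} + \frac{487}{O} = - \frac{106}{95} + \frac{487}{452} = - \frac{1647}{42940}$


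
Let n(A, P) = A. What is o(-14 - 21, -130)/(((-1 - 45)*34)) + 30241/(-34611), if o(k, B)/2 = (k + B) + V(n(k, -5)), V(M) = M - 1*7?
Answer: -716695/1176774 ≈ -0.60903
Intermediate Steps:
V(M) = -7 + M (V(M) = M - 7 = -7 + M)
o(k, B) = -14 + 2*B + 4*k (o(k, B) = 2*((k + B) + (-7 + k)) = 2*((B + k) + (-7 + k)) = 2*(-7 + B + 2*k) = -14 + 2*B + 4*k)
o(-14 - 21, -130)/(((-1 - 45)*34)) + 30241/(-34611) = (-14 + 2*(-130) + 4*(-14 - 21))/(((-1 - 45)*34)) + 30241/(-34611) = (-14 - 260 + 4*(-35))/((-46*34)) + 30241*(-1/34611) = (-14 - 260 - 140)/(-1564) - 30241/34611 = -414*(-1/1564) - 30241/34611 = 9/34 - 30241/34611 = -716695/1176774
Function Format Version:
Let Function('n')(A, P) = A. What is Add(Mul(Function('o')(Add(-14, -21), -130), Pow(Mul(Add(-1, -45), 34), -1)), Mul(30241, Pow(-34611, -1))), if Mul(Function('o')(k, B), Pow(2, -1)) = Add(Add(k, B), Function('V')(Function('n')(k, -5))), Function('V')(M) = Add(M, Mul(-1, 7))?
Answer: Rational(-716695, 1176774) ≈ -0.60903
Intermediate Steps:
Function('V')(M) = Add(-7, M) (Function('V')(M) = Add(M, -7) = Add(-7, M))
Function('o')(k, B) = Add(-14, Mul(2, B), Mul(4, k)) (Function('o')(k, B) = Mul(2, Add(Add(k, B), Add(-7, k))) = Mul(2, Add(Add(B, k), Add(-7, k))) = Mul(2, Add(-7, B, Mul(2, k))) = Add(-14, Mul(2, B), Mul(4, k)))
Add(Mul(Function('o')(Add(-14, -21), -130), Pow(Mul(Add(-1, -45), 34), -1)), Mul(30241, Pow(-34611, -1))) = Add(Mul(Add(-14, Mul(2, -130), Mul(4, Add(-14, -21))), Pow(Mul(Add(-1, -45), 34), -1)), Mul(30241, Pow(-34611, -1))) = Add(Mul(Add(-14, -260, Mul(4, -35)), Pow(Mul(-46, 34), -1)), Mul(30241, Rational(-1, 34611))) = Add(Mul(Add(-14, -260, -140), Pow(-1564, -1)), Rational(-30241, 34611)) = Add(Mul(-414, Rational(-1, 1564)), Rational(-30241, 34611)) = Add(Rational(9, 34), Rational(-30241, 34611)) = Rational(-716695, 1176774)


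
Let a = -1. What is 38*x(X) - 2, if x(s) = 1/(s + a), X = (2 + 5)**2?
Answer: -29/24 ≈ -1.2083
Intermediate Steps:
X = 49 (X = 7**2 = 49)
x(s) = 1/(-1 + s) (x(s) = 1/(s - 1) = 1/(-1 + s))
38*x(X) - 2 = 38/(-1 + 49) - 2 = 38/48 - 2 = 38*(1/48) - 2 = 19/24 - 2 = -29/24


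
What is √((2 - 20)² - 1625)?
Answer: I*√1301 ≈ 36.069*I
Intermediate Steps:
√((2 - 20)² - 1625) = √((-18)² - 1625) = √(324 - 1625) = √(-1301) = I*√1301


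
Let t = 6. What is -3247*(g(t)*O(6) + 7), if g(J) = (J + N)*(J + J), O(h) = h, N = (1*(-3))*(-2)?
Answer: -2828137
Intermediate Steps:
N = 6 (N = -3*(-2) = 6)
g(J) = 2*J*(6 + J) (g(J) = (J + 6)*(J + J) = (6 + J)*(2*J) = 2*J*(6 + J))
-3247*(g(t)*O(6) + 7) = -3247*((2*6*(6 + 6))*6 + 7) = -3247*((2*6*12)*6 + 7) = -3247*(144*6 + 7) = -3247*(864 + 7) = -3247*871 = -2828137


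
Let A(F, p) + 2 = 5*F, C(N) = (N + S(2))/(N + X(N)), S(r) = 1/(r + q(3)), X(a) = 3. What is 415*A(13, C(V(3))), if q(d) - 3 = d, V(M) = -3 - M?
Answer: 26145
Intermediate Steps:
q(d) = 3 + d
S(r) = 1/(6 + r) (S(r) = 1/(r + (3 + 3)) = 1/(r + 6) = 1/(6 + r))
C(N) = (⅛ + N)/(3 + N) (C(N) = (N + 1/(6 + 2))/(N + 3) = (N + 1/8)/(3 + N) = (N + ⅛)/(3 + N) = (⅛ + N)/(3 + N))
A(F, p) = -2 + 5*F
415*A(13, C(V(3))) = 415*(-2 + 5*13) = 415*(-2 + 65) = 415*63 = 26145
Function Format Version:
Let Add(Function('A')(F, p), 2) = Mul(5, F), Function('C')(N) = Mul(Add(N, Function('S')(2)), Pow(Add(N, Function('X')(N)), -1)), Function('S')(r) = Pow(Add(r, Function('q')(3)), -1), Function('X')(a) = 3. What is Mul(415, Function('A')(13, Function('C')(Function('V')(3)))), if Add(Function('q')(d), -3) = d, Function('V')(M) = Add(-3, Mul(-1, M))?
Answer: 26145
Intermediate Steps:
Function('q')(d) = Add(3, d)
Function('S')(r) = Pow(Add(6, r), -1) (Function('S')(r) = Pow(Add(r, Add(3, 3)), -1) = Pow(Add(r, 6), -1) = Pow(Add(6, r), -1))
Function('C')(N) = Mul(Pow(Add(3, N), -1), Add(Rational(1, 8), N)) (Function('C')(N) = Mul(Add(N, Pow(Add(6, 2), -1)), Pow(Add(N, 3), -1)) = Mul(Add(N, Pow(8, -1)), Pow(Add(3, N), -1)) = Mul(Add(N, Rational(1, 8)), Pow(Add(3, N), -1)) = Mul(Add(Rational(1, 8), N), Pow(Add(3, N), -1)) = Mul(Pow(Add(3, N), -1), Add(Rational(1, 8), N)))
Function('A')(F, p) = Add(-2, Mul(5, F))
Mul(415, Function('A')(13, Function('C')(Function('V')(3)))) = Mul(415, Add(-2, Mul(5, 13))) = Mul(415, Add(-2, 65)) = Mul(415, 63) = 26145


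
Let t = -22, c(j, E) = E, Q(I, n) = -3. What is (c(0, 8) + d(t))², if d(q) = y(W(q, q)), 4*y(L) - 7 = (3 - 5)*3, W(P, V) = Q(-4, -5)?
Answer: 1089/16 ≈ 68.063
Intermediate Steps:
W(P, V) = -3
y(L) = ¼ (y(L) = 7/4 + ((3 - 5)*3)/4 = 7/4 + (-2*3)/4 = 7/4 + (¼)*(-6) = 7/4 - 3/2 = ¼)
d(q) = ¼
(c(0, 8) + d(t))² = (8 + ¼)² = (33/4)² = 1089/16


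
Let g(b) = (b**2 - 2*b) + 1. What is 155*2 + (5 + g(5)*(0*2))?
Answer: 315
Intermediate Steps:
g(b) = 1 + b**2 - 2*b
155*2 + (5 + g(5)*(0*2)) = 155*2 + (5 + (1 + 5**2 - 2*5)*(0*2)) = 310 + (5 + (1 + 25 - 10)*0) = 310 + (5 + 16*0) = 310 + (5 + 0) = 310 + 5 = 315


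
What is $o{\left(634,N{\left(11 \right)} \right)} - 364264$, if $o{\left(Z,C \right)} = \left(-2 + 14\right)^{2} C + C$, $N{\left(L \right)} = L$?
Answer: $-362669$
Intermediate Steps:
$o{\left(Z,C \right)} = 145 C$ ($o{\left(Z,C \right)} = 12^{2} C + C = 144 C + C = 145 C$)
$o{\left(634,N{\left(11 \right)} \right)} - 364264 = 145 \cdot 11 - 364264 = 1595 - 364264 = -362669$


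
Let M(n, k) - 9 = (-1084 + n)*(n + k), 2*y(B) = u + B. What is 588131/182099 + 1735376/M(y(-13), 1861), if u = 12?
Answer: 3482654383607/1469686976487 ≈ 2.3697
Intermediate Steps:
y(B) = 6 + B/2 (y(B) = (12 + B)/2 = 6 + B/2)
M(n, k) = 9 + (-1084 + n)*(k + n) (M(n, k) = 9 + (-1084 + n)*(n + k) = 9 + (-1084 + n)*(k + n))
588131/182099 + 1735376/M(y(-13), 1861) = 588131/182099 + 1735376/(9 + (6 + (½)*(-13))² - 1084*1861 - 1084*(6 + (½)*(-13)) + 1861*(6 + (½)*(-13))) = 588131*(1/182099) + 1735376/(9 + (6 - 13/2)² - 2017324 - 1084*(6 - 13/2) + 1861*(6 - 13/2)) = 588131/182099 + 1735376/(9 + (-½)² - 2017324 - 1084*(-½) + 1861*(-½)) = 588131/182099 + 1735376/(9 + ¼ - 2017324 + 542 - 1861/2) = 588131/182099 + 1735376/(-8070813/4) = 588131/182099 + 1735376*(-4/8070813) = 588131/182099 - 6941504/8070813 = 3482654383607/1469686976487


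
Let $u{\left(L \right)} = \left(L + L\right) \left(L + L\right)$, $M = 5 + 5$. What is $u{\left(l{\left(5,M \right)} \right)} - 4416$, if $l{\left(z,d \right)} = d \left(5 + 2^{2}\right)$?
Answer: $27984$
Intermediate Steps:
$M = 10$
$l{\left(z,d \right)} = 9 d$ ($l{\left(z,d \right)} = d \left(5 + 4\right) = d 9 = 9 d$)
$u{\left(L \right)} = 4 L^{2}$ ($u{\left(L \right)} = 2 L 2 L = 4 L^{2}$)
$u{\left(l{\left(5,M \right)} \right)} - 4416 = 4 \left(9 \cdot 10\right)^{2} - 4416 = 4 \cdot 90^{2} - 4416 = 4 \cdot 8100 - 4416 = 32400 - 4416 = 27984$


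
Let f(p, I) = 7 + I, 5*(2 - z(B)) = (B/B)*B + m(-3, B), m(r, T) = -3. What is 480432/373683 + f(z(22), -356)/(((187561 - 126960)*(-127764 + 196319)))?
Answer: 665318453552131/517488868192355 ≈ 1.2857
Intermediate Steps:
z(B) = 13/5 - B/5 (z(B) = 2 - ((B/B)*B - 3)/5 = 2 - (1*B - 3)/5 = 2 - (B - 3)/5 = 2 - (-3 + B)/5 = 2 + (⅗ - B/5) = 13/5 - B/5)
480432/373683 + f(z(22), -356)/(((187561 - 126960)*(-127764 + 196319))) = 480432/373683 + (7 - 356)/(((187561 - 126960)*(-127764 + 196319))) = 480432*(1/373683) - 349/(60601*68555) = 160144/124561 - 349/4154501555 = 665318453552131/517488868192355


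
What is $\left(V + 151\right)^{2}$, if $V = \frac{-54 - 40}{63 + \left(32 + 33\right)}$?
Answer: $\frac{92486689}{4096} \approx 22580.0$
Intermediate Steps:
$V = - \frac{47}{64}$ ($V = - \frac{94}{63 + 65} = - \frac{94}{128} = \left(-94\right) \frac{1}{128} = - \frac{47}{64} \approx -0.73438$)
$\left(V + 151\right)^{2} = \left(- \frac{47}{64} + 151\right)^{2} = \left(\frac{9617}{64}\right)^{2} = \frac{92486689}{4096}$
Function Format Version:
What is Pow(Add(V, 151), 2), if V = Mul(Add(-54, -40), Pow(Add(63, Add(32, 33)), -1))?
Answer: Rational(92486689, 4096) ≈ 22580.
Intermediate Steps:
V = Rational(-47, 64) (V = Mul(-94, Pow(Add(63, 65), -1)) = Mul(-94, Pow(128, -1)) = Mul(-94, Rational(1, 128)) = Rational(-47, 64) ≈ -0.73438)
Pow(Add(V, 151), 2) = Pow(Add(Rational(-47, 64), 151), 2) = Pow(Rational(9617, 64), 2) = Rational(92486689, 4096)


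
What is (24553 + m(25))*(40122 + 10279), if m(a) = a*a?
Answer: 1268996378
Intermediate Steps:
m(a) = a²
(24553 + m(25))*(40122 + 10279) = (24553 + 25²)*(40122 + 10279) = (24553 + 625)*50401 = 25178*50401 = 1268996378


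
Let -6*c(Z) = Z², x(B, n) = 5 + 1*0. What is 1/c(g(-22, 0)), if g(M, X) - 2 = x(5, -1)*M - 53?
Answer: -6/25921 ≈ -0.00023147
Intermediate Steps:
x(B, n) = 5 (x(B, n) = 5 + 0 = 5)
g(M, X) = -51 + 5*M (g(M, X) = 2 + (5*M - 53) = 2 + (-53 + 5*M) = -51 + 5*M)
c(Z) = -Z²/6
1/c(g(-22, 0)) = 1/(-(-51 + 5*(-22))²/6) = 1/(-(-51 - 110)²/6) = 1/(-⅙*(-161)²) = 1/(-⅙*25921) = 1/(-25921/6) = -6/25921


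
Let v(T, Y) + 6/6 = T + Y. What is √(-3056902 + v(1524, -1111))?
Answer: 3*I*√339610 ≈ 1748.3*I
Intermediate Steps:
v(T, Y) = -1 + T + Y (v(T, Y) = -1 + (T + Y) = -1 + T + Y)
√(-3056902 + v(1524, -1111)) = √(-3056902 + (-1 + 1524 - 1111)) = √(-3056902 + 412) = √(-3056490) = 3*I*√339610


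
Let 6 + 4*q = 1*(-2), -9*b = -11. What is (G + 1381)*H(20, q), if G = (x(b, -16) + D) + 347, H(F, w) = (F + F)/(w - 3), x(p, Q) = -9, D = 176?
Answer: -15160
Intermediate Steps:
b = 11/9 (b = -⅑*(-11) = 11/9 ≈ 1.2222)
q = -2 (q = -3/2 + (1*(-2))/4 = -3/2 + (¼)*(-2) = -3/2 - ½ = -2)
H(F, w) = 2*F/(-3 + w) (H(F, w) = (2*F)/(-3 + w) = 2*F/(-3 + w))
G = 514 (G = (-9 + 176) + 347 = 167 + 347 = 514)
(G + 1381)*H(20, q) = (514 + 1381)*(2*20/(-3 - 2)) = 1895*(2*20/(-5)) = 1895*(2*20*(-⅕)) = 1895*(-8) = -15160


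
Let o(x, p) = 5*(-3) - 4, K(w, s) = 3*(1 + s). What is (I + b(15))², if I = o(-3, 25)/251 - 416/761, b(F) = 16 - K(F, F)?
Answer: 38828189925529/36485202121 ≈ 1064.2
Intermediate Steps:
K(w, s) = 3 + 3*s
o(x, p) = -19 (o(x, p) = -15 - 4 = -19)
b(F) = 13 - 3*F (b(F) = 16 - (3 + 3*F) = 16 + (-3 - 3*F) = 13 - 3*F)
I = -118875/191011 (I = -19/251 - 416/761 = -118875/191011 ≈ -0.62235)
(I + b(15))² = (-118875/191011 + (13 - 3*15))² = (-118875/191011 + (13 - 45))² = (-118875/191011 - 32)² = (-6231227/191011)² = 38828189925529/36485202121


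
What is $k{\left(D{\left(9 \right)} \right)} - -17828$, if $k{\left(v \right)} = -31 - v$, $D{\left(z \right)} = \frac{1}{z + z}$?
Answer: $\frac{320345}{18} \approx 17797.0$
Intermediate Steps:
$D{\left(z \right)} = \frac{1}{2 z}$
$k{\left(D{\left(9 \right)} \right)} - -17828 = \left(-31 - \frac{1}{2 \cdot 9}\right) - -17828 = \left(-31 - \frac{1}{2} \cdot \frac{1}{9}\right) + 17828 = \left(-31 - \frac{1}{18}\right) + 17828 = - \frac{559}{18} + 17828 = \frac{320345}{18}$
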